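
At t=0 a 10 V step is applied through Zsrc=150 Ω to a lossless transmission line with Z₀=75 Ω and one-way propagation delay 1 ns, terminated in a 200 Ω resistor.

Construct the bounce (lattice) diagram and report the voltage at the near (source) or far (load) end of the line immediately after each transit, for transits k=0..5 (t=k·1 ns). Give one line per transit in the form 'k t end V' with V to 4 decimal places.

Γ_L=0.454545, Γ_S=0.333333; launch V₁=10·75/225=3.333333
k=0 src: V=3.3333
k=1 load: inc=3.333333, refl=3.333333·0.454545=1.5152; V=0.000000+3.333333+1.515152=4.8485
k=2 src: inc=1.515152, refl=1.515152·0.333333=0.5051; V=3.333333+1.515152+0.505051=5.3535
k=3 load: inc=0.505051, refl=0.505051·0.454545=0.2296; V=4.848485+0.505051+0.229568=5.5831
k=4 src: inc=0.229568, refl=0.229568·0.333333=0.0765; V=5.353535+0.229568+0.076523=5.6596
k=5 load: inc=0.076523, refl=0.076523·0.454545=0.0348; V=5.583104+0.076523+0.034783=5.6944

0 0 source 3.3333
1 1 load 4.8485
2 2 source 5.3535
3 3 load 5.5831
4 4 source 5.6596
5 5 load 5.6944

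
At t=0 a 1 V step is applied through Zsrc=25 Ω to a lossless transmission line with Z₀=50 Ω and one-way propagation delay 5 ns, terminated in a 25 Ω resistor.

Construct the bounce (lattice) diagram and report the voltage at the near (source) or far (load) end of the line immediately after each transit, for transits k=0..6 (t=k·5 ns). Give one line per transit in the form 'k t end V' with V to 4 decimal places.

0 0 source 0.6667
1 5 load 0.4444
2 10 source 0.5185
3 15 load 0.4938
4 20 source 0.5021
5 25 load 0.4993
6 30 source 0.5002

Γ_L=-0.333333, Γ_S=-0.333333; launch V₁=1·50/75=0.666667
k=0 src: V=0.6667
k=1 load: inc=0.666667, refl=0.666667·-0.333333=-0.2222; V=0.000000+0.666667+-0.222222=0.4444
k=2 src: inc=-0.222222, refl=-0.222222·-0.333333=0.0741; V=0.666667+-0.222222+0.074074=0.5185
k=3 load: inc=0.074074, refl=0.074074·-0.333333=-0.0247; V=0.444444+0.074074+-0.024691=0.4938
k=4 src: inc=-0.024691, refl=-0.024691·-0.333333=0.0082; V=0.518519+-0.024691+0.008230=0.5021
k=5 load: inc=0.008230, refl=0.008230·-0.333333=-0.0027; V=0.493827+0.008230+-0.002743=0.4993
k=6 src: inc=-0.002743, refl=-0.002743·-0.333333=0.0009; V=0.502058+-0.002743+0.000914=0.5002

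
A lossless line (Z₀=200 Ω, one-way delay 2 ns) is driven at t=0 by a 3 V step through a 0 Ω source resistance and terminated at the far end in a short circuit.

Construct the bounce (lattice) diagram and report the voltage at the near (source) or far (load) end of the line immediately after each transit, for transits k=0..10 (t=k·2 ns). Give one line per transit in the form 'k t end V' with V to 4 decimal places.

Γ_L=-1.000000, Γ_S=-1.000000; launch V₁=3·200/200=3.000000
k=0 src: V=3.0000
k=1 load: inc=3.000000, refl=3.000000·-1.000000=-3.0000; V=0.000000+3.000000+-3.000000=0.0000
k=2 src: inc=-3.000000, refl=-3.000000·-1.000000=3.0000; V=3.000000+-3.000000+3.000000=3.0000
k=3 load: inc=3.000000, refl=3.000000·-1.000000=-3.0000; V=0.000000+3.000000+-3.000000=0.0000
k=4 src: inc=-3.000000, refl=-3.000000·-1.000000=3.0000; V=3.000000+-3.000000+3.000000=3.0000
k=5 load: inc=3.000000, refl=3.000000·-1.000000=-3.0000; V=0.000000+3.000000+-3.000000=0.0000
k=6 src: inc=-3.000000, refl=-3.000000·-1.000000=3.0000; V=3.000000+-3.000000+3.000000=3.0000
k=7 load: inc=3.000000, refl=3.000000·-1.000000=-3.0000; V=0.000000+3.000000+-3.000000=0.0000
k=8 src: inc=-3.000000, refl=-3.000000·-1.000000=3.0000; V=3.000000+-3.000000+3.000000=3.0000
k=9 load: inc=3.000000, refl=3.000000·-1.000000=-3.0000; V=0.000000+3.000000+-3.000000=0.0000
k=10 src: inc=-3.000000, refl=-3.000000·-1.000000=3.0000; V=3.000000+-3.000000+3.000000=3.0000

0 0 source 3.0000
1 2 load 0.0000
2 4 source 3.0000
3 6 load 0.0000
4 8 source 3.0000
5 10 load 0.0000
6 12 source 3.0000
7 14 load 0.0000
8 16 source 3.0000
9 18 load 0.0000
10 20 source 3.0000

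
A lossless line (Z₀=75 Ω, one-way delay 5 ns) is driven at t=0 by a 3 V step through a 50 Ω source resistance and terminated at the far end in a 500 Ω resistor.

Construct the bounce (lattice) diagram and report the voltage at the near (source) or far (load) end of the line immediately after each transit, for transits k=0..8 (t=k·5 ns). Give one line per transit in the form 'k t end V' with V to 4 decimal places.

0 0 source 1.8000
1 5 load 3.1304
2 10 source 2.8643
3 15 load 2.6677
4 20 source 2.7070
5 25 load 2.7361
6 30 source 2.7303
7 35 load 2.7260
8 40 source 2.7268

Γ_L=0.739130, Γ_S=-0.200000; launch V₁=3·75/125=1.800000
k=0 src: V=1.8000
k=1 load: inc=1.800000, refl=1.800000·0.739130=1.3304; V=0.000000+1.800000+1.330435=3.1304
k=2 src: inc=1.330435, refl=1.330435·-0.200000=-0.2661; V=1.800000+1.330435+-0.266087=2.8643
k=3 load: inc=-0.266087, refl=-0.266087·0.739130=-0.1967; V=3.130435+-0.266087+-0.196673=2.6677
k=4 src: inc=-0.196673, refl=-0.196673·-0.200000=0.0393; V=2.864348+-0.196673+0.039335=2.7070
k=5 load: inc=0.039335, refl=0.039335·0.739130=0.0291; V=2.667675+0.039335+0.029073=2.7361
k=6 src: inc=0.029073, refl=0.029073·-0.200000=-0.0058; V=2.707009+0.029073+-0.005815=2.7303
k=7 load: inc=-0.005815, refl=-0.005815·0.739130=-0.0043; V=2.736083+-0.005815+-0.004298=2.7260
k=8 src: inc=-0.004298, refl=-0.004298·-0.200000=0.0009; V=2.730268+-0.004298+0.000860=2.7268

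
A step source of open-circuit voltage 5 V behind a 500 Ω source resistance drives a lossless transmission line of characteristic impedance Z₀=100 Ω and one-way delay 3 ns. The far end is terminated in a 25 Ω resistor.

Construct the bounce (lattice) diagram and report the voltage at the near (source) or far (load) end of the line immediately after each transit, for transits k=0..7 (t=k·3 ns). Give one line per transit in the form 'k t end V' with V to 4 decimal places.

Γ_L=-0.600000, Γ_S=0.666667; launch V₁=5·100/600=0.833333
k=0 src: V=0.8333
k=1 load: inc=0.833333, refl=0.833333·-0.600000=-0.5000; V=0.000000+0.833333+-0.500000=0.3333
k=2 src: inc=-0.500000, refl=-0.500000·0.666667=-0.3333; V=0.833333+-0.500000+-0.333333=0.0000
k=3 load: inc=-0.333333, refl=-0.333333·-0.600000=0.2000; V=0.333333+-0.333333+0.200000=0.2000
k=4 src: inc=0.200000, refl=0.200000·0.666667=0.1333; V=0.000000+0.200000+0.133333=0.3333
k=5 load: inc=0.133333, refl=0.133333·-0.600000=-0.0800; V=0.200000+0.133333+-0.080000=0.2533
k=6 src: inc=-0.080000, refl=-0.080000·0.666667=-0.0533; V=0.333333+-0.080000+-0.053333=0.2000
k=7 load: inc=-0.053333, refl=-0.053333·-0.600000=0.0320; V=0.253333+-0.053333+0.032000=0.2320

0 0 source 0.8333
1 3 load 0.3333
2 6 source 0.0000
3 9 load 0.2000
4 12 source 0.3333
5 15 load 0.2533
6 18 source 0.2000
7 21 load 0.2320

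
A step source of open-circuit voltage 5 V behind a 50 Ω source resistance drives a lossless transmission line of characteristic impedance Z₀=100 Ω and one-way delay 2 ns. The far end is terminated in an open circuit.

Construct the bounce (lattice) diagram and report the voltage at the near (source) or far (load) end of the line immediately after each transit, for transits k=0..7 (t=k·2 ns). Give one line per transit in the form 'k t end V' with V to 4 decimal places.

Γ_L=1.000000, Γ_S=-0.333333; launch V₁=5·100/150=3.333333
k=0 src: V=3.3333
k=1 load: inc=3.333333, refl=3.333333·1.000000=3.3333; V=0.000000+3.333333+3.333333=6.6667
k=2 src: inc=3.333333, refl=3.333333·-0.333333=-1.1111; V=3.333333+3.333333+-1.111111=5.5556
k=3 load: inc=-1.111111, refl=-1.111111·1.000000=-1.1111; V=6.666667+-1.111111+-1.111111=4.4444
k=4 src: inc=-1.111111, refl=-1.111111·-0.333333=0.3704; V=5.555556+-1.111111+0.370370=4.8148
k=5 load: inc=0.370370, refl=0.370370·1.000000=0.3704; V=4.444444+0.370370+0.370370=5.1852
k=6 src: inc=0.370370, refl=0.370370·-0.333333=-0.1235; V=4.814815+0.370370+-0.123457=5.0617
k=7 load: inc=-0.123457, refl=-0.123457·1.000000=-0.1235; V=5.185185+-0.123457+-0.123457=4.9383

0 0 source 3.3333
1 2 load 6.6667
2 4 source 5.5556
3 6 load 4.4444
4 8 source 4.8148
5 10 load 5.1852
6 12 source 5.0617
7 14 load 4.9383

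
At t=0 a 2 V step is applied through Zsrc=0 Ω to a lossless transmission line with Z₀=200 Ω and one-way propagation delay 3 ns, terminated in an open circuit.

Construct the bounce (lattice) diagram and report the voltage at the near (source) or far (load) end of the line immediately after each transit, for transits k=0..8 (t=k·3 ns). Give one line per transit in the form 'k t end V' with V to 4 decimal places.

0 0 source 2.0000
1 3 load 4.0000
2 6 source 2.0000
3 9 load 0.0000
4 12 source 2.0000
5 15 load 4.0000
6 18 source 2.0000
7 21 load 0.0000
8 24 source 2.0000

Γ_L=1.000000, Γ_S=-1.000000; launch V₁=2·200/200=2.000000
k=0 src: V=2.0000
k=1 load: inc=2.000000, refl=2.000000·1.000000=2.0000; V=0.000000+2.000000+2.000000=4.0000
k=2 src: inc=2.000000, refl=2.000000·-1.000000=-2.0000; V=2.000000+2.000000+-2.000000=2.0000
k=3 load: inc=-2.000000, refl=-2.000000·1.000000=-2.0000; V=4.000000+-2.000000+-2.000000=0.0000
k=4 src: inc=-2.000000, refl=-2.000000·-1.000000=2.0000; V=2.000000+-2.000000+2.000000=2.0000
k=5 load: inc=2.000000, refl=2.000000·1.000000=2.0000; V=0.000000+2.000000+2.000000=4.0000
k=6 src: inc=2.000000, refl=2.000000·-1.000000=-2.0000; V=2.000000+2.000000+-2.000000=2.0000
k=7 load: inc=-2.000000, refl=-2.000000·1.000000=-2.0000; V=4.000000+-2.000000+-2.000000=0.0000
k=8 src: inc=-2.000000, refl=-2.000000·-1.000000=2.0000; V=2.000000+-2.000000+2.000000=2.0000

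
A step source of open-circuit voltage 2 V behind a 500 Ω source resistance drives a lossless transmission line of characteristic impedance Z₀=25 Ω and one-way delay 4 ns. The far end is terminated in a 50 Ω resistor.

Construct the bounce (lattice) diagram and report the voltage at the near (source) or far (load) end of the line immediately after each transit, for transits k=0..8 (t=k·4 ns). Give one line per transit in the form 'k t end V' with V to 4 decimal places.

0 0 source 0.0952
1 4 load 0.1270
2 8 source 0.1557
3 12 load 0.1653
4 16 source 0.1739
5 20 load 0.1768
6 24 source 0.1794
7 28 load 0.1803
8 32 source 0.1811

Γ_L=0.333333, Γ_S=0.904762; launch V₁=2·25/525=0.095238
k=0 src: V=0.0952
k=1 load: inc=0.095238, refl=0.095238·0.333333=0.0317; V=0.000000+0.095238+0.031746=0.1270
k=2 src: inc=0.031746, refl=0.031746·0.904762=0.0287; V=0.095238+0.031746+0.028723=0.1557
k=3 load: inc=0.028723, refl=0.028723·0.333333=0.0096; V=0.126984+0.028723+0.009574=0.1653
k=4 src: inc=0.009574, refl=0.009574·0.904762=0.0087; V=0.155707+0.009574+0.008662=0.1739
k=5 load: inc=0.008662, refl=0.008662·0.333333=0.0029; V=0.165281+0.008662+0.002887=0.1768
k=6 src: inc=0.002887, refl=0.002887·0.904762=0.0026; V=0.173943+0.002887+0.002612=0.1794
k=7 load: inc=0.002612, refl=0.002612·0.333333=0.0009; V=0.176831+0.002612+0.000871=0.1803
k=8 src: inc=0.000871, refl=0.000871·0.904762=0.0008; V=0.179443+0.000871+0.000788=0.1811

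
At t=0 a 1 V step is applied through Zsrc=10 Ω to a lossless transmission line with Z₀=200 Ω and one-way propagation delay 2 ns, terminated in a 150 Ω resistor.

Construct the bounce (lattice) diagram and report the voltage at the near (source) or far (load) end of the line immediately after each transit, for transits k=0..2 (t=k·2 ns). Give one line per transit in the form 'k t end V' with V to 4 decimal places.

Γ_L=-0.142857, Γ_S=-0.904762; launch V₁=1·200/210=0.952381
k=0 src: V=0.9524
k=1 load: inc=0.952381, refl=0.952381·-0.142857=-0.1361; V=0.000000+0.952381+-0.136054=0.8163
k=2 src: inc=-0.136054, refl=-0.136054·-0.904762=0.1231; V=0.952381+-0.136054+0.123097=0.9394

0 0 source 0.9524
1 2 load 0.8163
2 4 source 0.9394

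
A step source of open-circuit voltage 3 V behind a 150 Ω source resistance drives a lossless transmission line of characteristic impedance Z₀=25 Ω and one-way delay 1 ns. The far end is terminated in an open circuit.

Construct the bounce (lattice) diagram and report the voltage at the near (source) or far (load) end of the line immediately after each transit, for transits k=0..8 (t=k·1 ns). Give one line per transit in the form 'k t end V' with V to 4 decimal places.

Γ_L=1.000000, Γ_S=0.714286; launch V₁=3·25/175=0.428571
k=0 src: V=0.4286
k=1 load: inc=0.428571, refl=0.428571·1.000000=0.4286; V=0.000000+0.428571+0.428571=0.8571
k=2 src: inc=0.428571, refl=0.428571·0.714286=0.3061; V=0.428571+0.428571+0.306122=1.1633
k=3 load: inc=0.306122, refl=0.306122·1.000000=0.3061; V=0.857143+0.306122+0.306122=1.4694
k=4 src: inc=0.306122, refl=0.306122·0.714286=0.2187; V=1.163265+0.306122+0.218659=1.6880
k=5 load: inc=0.218659, refl=0.218659·1.000000=0.2187; V=1.469388+0.218659+0.218659=1.9067
k=6 src: inc=0.218659, refl=0.218659·0.714286=0.1562; V=1.688047+0.218659+0.156185=2.0629
k=7 load: inc=0.156185, refl=0.156185·1.000000=0.1562; V=1.906706+0.156185+0.156185=2.2191
k=8 src: inc=0.156185, refl=0.156185·0.714286=0.1116; V=2.062890+0.156185+0.111561=2.3306

0 0 source 0.4286
1 1 load 0.8571
2 2 source 1.1633
3 3 load 1.4694
4 4 source 1.6880
5 5 load 1.9067
6 6 source 2.0629
7 7 load 2.2191
8 8 source 2.3306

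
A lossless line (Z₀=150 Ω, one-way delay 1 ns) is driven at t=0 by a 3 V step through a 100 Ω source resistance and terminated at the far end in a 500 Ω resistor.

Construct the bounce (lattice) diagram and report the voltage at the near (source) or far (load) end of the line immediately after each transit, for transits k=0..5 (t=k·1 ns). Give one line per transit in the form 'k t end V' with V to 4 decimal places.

0 0 source 1.8000
1 1 load 2.7692
2 2 source 2.5754
3 3 load 2.4710
4 4 source 2.4919
5 5 load 2.5031

Γ_L=0.538462, Γ_S=-0.200000; launch V₁=3·150/250=1.800000
k=0 src: V=1.8000
k=1 load: inc=1.800000, refl=1.800000·0.538462=0.9692; V=0.000000+1.800000+0.969231=2.7692
k=2 src: inc=0.969231, refl=0.969231·-0.200000=-0.1938; V=1.800000+0.969231+-0.193846=2.5754
k=3 load: inc=-0.193846, refl=-0.193846·0.538462=-0.1044; V=2.769231+-0.193846+-0.104379=2.4710
k=4 src: inc=-0.104379, refl=-0.104379·-0.200000=0.0209; V=2.575385+-0.104379+0.020876=2.4919
k=5 load: inc=0.020876, refl=0.020876·0.538462=0.0112; V=2.471006+0.020876+0.011241=2.5031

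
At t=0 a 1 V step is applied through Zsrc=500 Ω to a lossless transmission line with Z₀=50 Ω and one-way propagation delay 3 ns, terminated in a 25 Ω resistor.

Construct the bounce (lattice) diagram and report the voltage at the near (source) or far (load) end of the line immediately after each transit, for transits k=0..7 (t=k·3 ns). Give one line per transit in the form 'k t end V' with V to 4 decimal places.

0 0 source 0.0909
1 3 load 0.0606
2 6 source 0.0358
3 9 load 0.0441
4 12 source 0.0508
5 15 load 0.0486
6 18 source 0.0467
7 21 load 0.0474

Γ_L=-0.333333, Γ_S=0.818182; launch V₁=1·50/550=0.090909
k=0 src: V=0.0909
k=1 load: inc=0.090909, refl=0.090909·-0.333333=-0.0303; V=0.000000+0.090909+-0.030303=0.0606
k=2 src: inc=-0.030303, refl=-0.030303·0.818182=-0.0248; V=0.090909+-0.030303+-0.024793=0.0358
k=3 load: inc=-0.024793, refl=-0.024793·-0.333333=0.0083; V=0.060606+-0.024793+0.008264=0.0441
k=4 src: inc=0.008264, refl=0.008264·0.818182=0.0068; V=0.035813+0.008264+0.006762=0.0508
k=5 load: inc=0.006762, refl=0.006762·-0.333333=-0.0023; V=0.044077+0.006762+-0.002254=0.0486
k=6 src: inc=-0.002254, refl=-0.002254·0.818182=-0.0018; V=0.050839+-0.002254+-0.001844=0.0467
k=7 load: inc=-0.001844, refl=-0.001844·-0.333333=0.0006; V=0.048585+-0.001844+0.000615=0.0474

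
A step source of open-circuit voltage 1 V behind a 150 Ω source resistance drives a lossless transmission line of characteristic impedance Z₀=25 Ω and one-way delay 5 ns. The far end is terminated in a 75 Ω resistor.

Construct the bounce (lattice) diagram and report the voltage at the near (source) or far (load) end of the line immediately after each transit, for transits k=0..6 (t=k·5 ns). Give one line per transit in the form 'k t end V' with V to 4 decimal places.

0 0 source 0.1429
1 5 load 0.2143
2 10 source 0.2653
3 15 load 0.2908
4 20 source 0.3090
5 25 load 0.3181
6 30 source 0.3247

Γ_L=0.500000, Γ_S=0.714286; launch V₁=1·25/175=0.142857
k=0 src: V=0.1429
k=1 load: inc=0.142857, refl=0.142857·0.500000=0.0714; V=0.000000+0.142857+0.071429=0.2143
k=2 src: inc=0.071429, refl=0.071429·0.714286=0.0510; V=0.142857+0.071429+0.051020=0.2653
k=3 load: inc=0.051020, refl=0.051020·0.500000=0.0255; V=0.214286+0.051020+0.025510=0.2908
k=4 src: inc=0.025510, refl=0.025510·0.714286=0.0182; V=0.265306+0.025510+0.018222=0.3090
k=5 load: inc=0.018222, refl=0.018222·0.500000=0.0091; V=0.290816+0.018222+0.009111=0.3181
k=6 src: inc=0.009111, refl=0.009111·0.714286=0.0065; V=0.309038+0.009111+0.006508=0.3247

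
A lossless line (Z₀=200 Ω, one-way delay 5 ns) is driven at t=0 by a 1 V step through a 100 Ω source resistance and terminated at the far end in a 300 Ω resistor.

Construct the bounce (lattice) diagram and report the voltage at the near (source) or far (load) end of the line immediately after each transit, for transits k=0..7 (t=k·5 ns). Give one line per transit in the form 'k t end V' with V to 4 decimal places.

Γ_L=0.200000, Γ_S=-0.333333; launch V₁=1·200/300=0.666667
k=0 src: V=0.6667
k=1 load: inc=0.666667, refl=0.666667·0.200000=0.1333; V=0.000000+0.666667+0.133333=0.8000
k=2 src: inc=0.133333, refl=0.133333·-0.333333=-0.0444; V=0.666667+0.133333+-0.044444=0.7556
k=3 load: inc=-0.044444, refl=-0.044444·0.200000=-0.0089; V=0.800000+-0.044444+-0.008889=0.7467
k=4 src: inc=-0.008889, refl=-0.008889·-0.333333=0.0030; V=0.755556+-0.008889+0.002963=0.7496
k=5 load: inc=0.002963, refl=0.002963·0.200000=0.0006; V=0.746667+0.002963+0.000593=0.7502
k=6 src: inc=0.000593, refl=0.000593·-0.333333=-0.0002; V=0.749630+0.000593+-0.000198=0.7500
k=7 load: inc=-0.000198, refl=-0.000198·0.200000=-0.0000; V=0.750222+-0.000198+-0.000040=0.7500

0 0 source 0.6667
1 5 load 0.8000
2 10 source 0.7556
3 15 load 0.7467
4 20 source 0.7496
5 25 load 0.7502
6 30 source 0.7500
7 35 load 0.7500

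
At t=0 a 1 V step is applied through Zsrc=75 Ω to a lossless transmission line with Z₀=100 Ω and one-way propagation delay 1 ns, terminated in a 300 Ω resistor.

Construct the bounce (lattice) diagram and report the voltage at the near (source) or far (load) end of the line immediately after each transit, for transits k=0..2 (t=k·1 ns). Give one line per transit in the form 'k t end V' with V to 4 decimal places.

0 0 source 0.5714
1 1 load 0.8571
2 2 source 0.8163

Γ_L=0.500000, Γ_S=-0.142857; launch V₁=1·100/175=0.571429
k=0 src: V=0.5714
k=1 load: inc=0.571429, refl=0.571429·0.500000=0.2857; V=0.000000+0.571429+0.285714=0.8571
k=2 src: inc=0.285714, refl=0.285714·-0.142857=-0.0408; V=0.571429+0.285714+-0.040816=0.8163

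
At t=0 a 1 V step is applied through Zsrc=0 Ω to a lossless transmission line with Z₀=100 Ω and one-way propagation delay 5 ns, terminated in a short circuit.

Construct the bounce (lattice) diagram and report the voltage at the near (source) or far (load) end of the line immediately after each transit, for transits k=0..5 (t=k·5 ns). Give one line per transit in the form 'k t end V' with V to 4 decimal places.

Γ_L=-1.000000, Γ_S=-1.000000; launch V₁=1·100/100=1.000000
k=0 src: V=1.0000
k=1 load: inc=1.000000, refl=1.000000·-1.000000=-1.0000; V=0.000000+1.000000+-1.000000=0.0000
k=2 src: inc=-1.000000, refl=-1.000000·-1.000000=1.0000; V=1.000000+-1.000000+1.000000=1.0000
k=3 load: inc=1.000000, refl=1.000000·-1.000000=-1.0000; V=0.000000+1.000000+-1.000000=0.0000
k=4 src: inc=-1.000000, refl=-1.000000·-1.000000=1.0000; V=1.000000+-1.000000+1.000000=1.0000
k=5 load: inc=1.000000, refl=1.000000·-1.000000=-1.0000; V=0.000000+1.000000+-1.000000=0.0000

0 0 source 1.0000
1 5 load 0.0000
2 10 source 1.0000
3 15 load 0.0000
4 20 source 1.0000
5 25 load 0.0000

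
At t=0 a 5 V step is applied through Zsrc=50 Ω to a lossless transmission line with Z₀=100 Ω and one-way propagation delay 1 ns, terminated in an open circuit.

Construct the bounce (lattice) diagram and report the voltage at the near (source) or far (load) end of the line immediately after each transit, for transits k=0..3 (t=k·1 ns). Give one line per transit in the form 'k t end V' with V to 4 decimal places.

0 0 source 3.3333
1 1 load 6.6667
2 2 source 5.5556
3 3 load 4.4444

Γ_L=1.000000, Γ_S=-0.333333; launch V₁=5·100/150=3.333333
k=0 src: V=3.3333
k=1 load: inc=3.333333, refl=3.333333·1.000000=3.3333; V=0.000000+3.333333+3.333333=6.6667
k=2 src: inc=3.333333, refl=3.333333·-0.333333=-1.1111; V=3.333333+3.333333+-1.111111=5.5556
k=3 load: inc=-1.111111, refl=-1.111111·1.000000=-1.1111; V=6.666667+-1.111111+-1.111111=4.4444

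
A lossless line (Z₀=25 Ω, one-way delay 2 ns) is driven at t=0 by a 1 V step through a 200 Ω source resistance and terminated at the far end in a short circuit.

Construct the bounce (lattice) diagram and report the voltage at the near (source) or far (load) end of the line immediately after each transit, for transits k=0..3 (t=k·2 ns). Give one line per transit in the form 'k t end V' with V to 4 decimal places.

Γ_L=-1.000000, Γ_S=0.777778; launch V₁=1·25/225=0.111111
k=0 src: V=0.1111
k=1 load: inc=0.111111, refl=0.111111·-1.000000=-0.1111; V=0.000000+0.111111+-0.111111=0.0000
k=2 src: inc=-0.111111, refl=-0.111111·0.777778=-0.0864; V=0.111111+-0.111111+-0.086420=-0.0864
k=3 load: inc=-0.086420, refl=-0.086420·-1.000000=0.0864; V=0.000000+-0.086420+0.086420=0.0000

0 0 source 0.1111
1 2 load 0.0000
2 4 source -0.0864
3 6 load 0.0000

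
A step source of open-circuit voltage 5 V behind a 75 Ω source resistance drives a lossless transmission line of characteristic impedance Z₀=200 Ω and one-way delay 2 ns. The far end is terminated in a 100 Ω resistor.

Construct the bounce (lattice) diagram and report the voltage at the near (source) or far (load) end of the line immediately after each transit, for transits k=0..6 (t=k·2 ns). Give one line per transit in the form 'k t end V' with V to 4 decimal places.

0 0 source 3.6364
1 2 load 2.4242
2 4 source 2.9752
3 6 load 2.7916
4 8 source 2.8750
5 10 load 2.8472
6 12 source 2.8599

Γ_L=-0.333333, Γ_S=-0.454545; launch V₁=5·200/275=3.636364
k=0 src: V=3.6364
k=1 load: inc=3.636364, refl=3.636364·-0.333333=-1.2121; V=0.000000+3.636364+-1.212121=2.4242
k=2 src: inc=-1.212121, refl=-1.212121·-0.454545=0.5510; V=3.636364+-1.212121+0.550964=2.9752
k=3 load: inc=0.550964, refl=0.550964·-0.333333=-0.1837; V=2.424242+0.550964+-0.183655=2.7916
k=4 src: inc=-0.183655, refl=-0.183655·-0.454545=0.0835; V=2.975207+-0.183655+0.083479=2.8750
k=5 load: inc=0.083479, refl=0.083479·-0.333333=-0.0278; V=2.791552+0.083479+-0.027826=2.8472
k=6 src: inc=-0.027826, refl=-0.027826·-0.454545=0.0126; V=2.875031+-0.027826+0.012648=2.8599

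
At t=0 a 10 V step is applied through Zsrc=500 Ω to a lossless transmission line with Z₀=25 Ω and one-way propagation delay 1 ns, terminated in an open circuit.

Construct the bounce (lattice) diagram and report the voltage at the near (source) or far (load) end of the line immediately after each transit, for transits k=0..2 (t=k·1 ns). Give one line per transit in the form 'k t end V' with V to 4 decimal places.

0 0 source 0.4762
1 1 load 0.9524
2 2 source 1.3832

Γ_L=1.000000, Γ_S=0.904762; launch V₁=10·25/525=0.476190
k=0 src: V=0.4762
k=1 load: inc=0.476190, refl=0.476190·1.000000=0.4762; V=0.000000+0.476190+0.476190=0.9524
k=2 src: inc=0.476190, refl=0.476190·0.904762=0.4308; V=0.476190+0.476190+0.430839=1.3832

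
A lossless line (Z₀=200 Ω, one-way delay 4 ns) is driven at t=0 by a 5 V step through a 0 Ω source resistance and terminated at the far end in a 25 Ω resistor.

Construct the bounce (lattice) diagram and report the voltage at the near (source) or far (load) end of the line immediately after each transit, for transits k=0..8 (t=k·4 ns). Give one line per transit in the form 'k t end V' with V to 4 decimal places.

0 0 source 5.0000
1 4 load 1.1111
2 8 source 5.0000
3 12 load 1.9753
4 16 source 5.0000
5 20 load 2.6475
6 24 source 5.0000
7 28 load 3.1702
8 32 source 5.0000

Γ_L=-0.777778, Γ_S=-1.000000; launch V₁=5·200/200=5.000000
k=0 src: V=5.0000
k=1 load: inc=5.000000, refl=5.000000·-0.777778=-3.8889; V=0.000000+5.000000+-3.888889=1.1111
k=2 src: inc=-3.888889, refl=-3.888889·-1.000000=3.8889; V=5.000000+-3.888889+3.888889=5.0000
k=3 load: inc=3.888889, refl=3.888889·-0.777778=-3.0247; V=1.111111+3.888889+-3.024691=1.9753
k=4 src: inc=-3.024691, refl=-3.024691·-1.000000=3.0247; V=5.000000+-3.024691+3.024691=5.0000
k=5 load: inc=3.024691, refl=3.024691·-0.777778=-2.3525; V=1.975309+3.024691+-2.352538=2.6475
k=6 src: inc=-2.352538, refl=-2.352538·-1.000000=2.3525; V=5.000000+-2.352538+2.352538=5.0000
k=7 load: inc=2.352538, refl=2.352538·-0.777778=-1.8298; V=2.647462+2.352538+-1.829752=3.1702
k=8 src: inc=-1.829752, refl=-1.829752·-1.000000=1.8298; V=5.000000+-1.829752+1.829752=5.0000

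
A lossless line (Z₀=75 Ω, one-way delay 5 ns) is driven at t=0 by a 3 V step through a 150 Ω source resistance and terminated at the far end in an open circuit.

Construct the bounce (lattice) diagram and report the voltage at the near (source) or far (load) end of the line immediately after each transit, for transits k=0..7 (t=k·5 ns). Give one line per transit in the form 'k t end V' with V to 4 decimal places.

0 0 source 1.0000
1 5 load 2.0000
2 10 source 2.3333
3 15 load 2.6667
4 20 source 2.7778
5 25 load 2.8889
6 30 source 2.9259
7 35 load 2.9630

Γ_L=1.000000, Γ_S=0.333333; launch V₁=3·75/225=1.000000
k=0 src: V=1.0000
k=1 load: inc=1.000000, refl=1.000000·1.000000=1.0000; V=0.000000+1.000000+1.000000=2.0000
k=2 src: inc=1.000000, refl=1.000000·0.333333=0.3333; V=1.000000+1.000000+0.333333=2.3333
k=3 load: inc=0.333333, refl=0.333333·1.000000=0.3333; V=2.000000+0.333333+0.333333=2.6667
k=4 src: inc=0.333333, refl=0.333333·0.333333=0.1111; V=2.333333+0.333333+0.111111=2.7778
k=5 load: inc=0.111111, refl=0.111111·1.000000=0.1111; V=2.666667+0.111111+0.111111=2.8889
k=6 src: inc=0.111111, refl=0.111111·0.333333=0.0370; V=2.777778+0.111111+0.037037=2.9259
k=7 load: inc=0.037037, refl=0.037037·1.000000=0.0370; V=2.888889+0.037037+0.037037=2.9630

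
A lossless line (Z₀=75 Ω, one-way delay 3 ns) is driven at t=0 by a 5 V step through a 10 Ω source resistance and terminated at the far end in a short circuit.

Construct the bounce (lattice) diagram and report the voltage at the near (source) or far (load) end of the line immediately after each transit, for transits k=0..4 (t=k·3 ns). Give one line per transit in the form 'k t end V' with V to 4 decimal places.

Γ_L=-1.000000, Γ_S=-0.764706; launch V₁=5·75/85=4.411765
k=0 src: V=4.4118
k=1 load: inc=4.411765, refl=4.411765·-1.000000=-4.4118; V=0.000000+4.411765+-4.411765=0.0000
k=2 src: inc=-4.411765, refl=-4.411765·-0.764706=3.3737; V=4.411765+-4.411765+3.373702=3.3737
k=3 load: inc=3.373702, refl=3.373702·-1.000000=-3.3737; V=0.000000+3.373702+-3.373702=0.0000
k=4 src: inc=-3.373702, refl=-3.373702·-0.764706=2.5799; V=3.373702+-3.373702+2.579890=2.5799

0 0 source 4.4118
1 3 load 0.0000
2 6 source 3.3737
3 9 load 0.0000
4 12 source 2.5799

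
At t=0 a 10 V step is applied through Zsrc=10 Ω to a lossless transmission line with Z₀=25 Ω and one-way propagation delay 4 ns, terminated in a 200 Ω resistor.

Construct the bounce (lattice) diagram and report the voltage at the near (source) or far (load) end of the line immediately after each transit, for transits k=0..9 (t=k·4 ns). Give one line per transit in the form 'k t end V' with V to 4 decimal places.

0 0 source 7.1429
1 4 load 12.6984
2 8 source 10.3175
3 12 load 8.4656
4 16 source 9.2593
5 20 load 9.8765
6 24 source 9.6120
7 28 load 9.4062
8 32 source 9.4944
9 36 load 9.5630

Γ_L=0.777778, Γ_S=-0.428571; launch V₁=10·25/35=7.142857
k=0 src: V=7.1429
k=1 load: inc=7.142857, refl=7.142857·0.777778=5.5556; V=0.000000+7.142857+5.555556=12.6984
k=2 src: inc=5.555556, refl=5.555556·-0.428571=-2.3810; V=7.142857+5.555556+-2.380952=10.3175
k=3 load: inc=-2.380952, refl=-2.380952·0.777778=-1.8519; V=12.698413+-2.380952+-1.851852=8.4656
k=4 src: inc=-1.851852, refl=-1.851852·-0.428571=0.7937; V=10.317460+-1.851852+0.793651=9.2593
k=5 load: inc=0.793651, refl=0.793651·0.777778=0.6173; V=8.465608+0.793651+0.617284=9.8765
k=6 src: inc=0.617284, refl=0.617284·-0.428571=-0.2646; V=9.259259+0.617284+-0.264550=9.6120
k=7 load: inc=-0.264550, refl=-0.264550·0.777778=-0.2058; V=9.876543+-0.264550+-0.205761=9.4062
k=8 src: inc=-0.205761, refl=-0.205761·-0.428571=0.0882; V=9.611993+-0.205761+0.088183=9.4944
k=9 load: inc=0.088183, refl=0.088183·0.777778=0.0686; V=9.406232+0.088183+0.068587=9.5630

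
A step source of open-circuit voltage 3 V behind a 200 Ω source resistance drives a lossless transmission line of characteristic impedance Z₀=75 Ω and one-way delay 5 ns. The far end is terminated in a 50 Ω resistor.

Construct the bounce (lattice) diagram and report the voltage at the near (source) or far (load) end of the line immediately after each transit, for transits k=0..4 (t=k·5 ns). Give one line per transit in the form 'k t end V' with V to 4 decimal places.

0 0 source 0.8182
1 5 load 0.6545
2 10 source 0.5802
3 15 load 0.5950
4 20 source 0.6018

Γ_L=-0.200000, Γ_S=0.454545; launch V₁=3·75/275=0.818182
k=0 src: V=0.8182
k=1 load: inc=0.818182, refl=0.818182·-0.200000=-0.1636; V=0.000000+0.818182+-0.163636=0.6545
k=2 src: inc=-0.163636, refl=-0.163636·0.454545=-0.0744; V=0.818182+-0.163636+-0.074380=0.5802
k=3 load: inc=-0.074380, refl=-0.074380·-0.200000=0.0149; V=0.654545+-0.074380+0.014876=0.5950
k=4 src: inc=0.014876, refl=0.014876·0.454545=0.0068; V=0.580165+0.014876+0.006762=0.6018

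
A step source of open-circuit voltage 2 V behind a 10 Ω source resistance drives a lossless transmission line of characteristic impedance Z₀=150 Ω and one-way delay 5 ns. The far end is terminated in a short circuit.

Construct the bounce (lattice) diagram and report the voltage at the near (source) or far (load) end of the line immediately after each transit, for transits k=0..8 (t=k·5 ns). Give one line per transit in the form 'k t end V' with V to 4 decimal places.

Γ_L=-1.000000, Γ_S=-0.875000; launch V₁=2·150/160=1.875000
k=0 src: V=1.8750
k=1 load: inc=1.875000, refl=1.875000·-1.000000=-1.8750; V=0.000000+1.875000+-1.875000=0.0000
k=2 src: inc=-1.875000, refl=-1.875000·-0.875000=1.6406; V=1.875000+-1.875000+1.640625=1.6406
k=3 load: inc=1.640625, refl=1.640625·-1.000000=-1.6406; V=0.000000+1.640625+-1.640625=0.0000
k=4 src: inc=-1.640625, refl=-1.640625·-0.875000=1.4355; V=1.640625+-1.640625+1.435547=1.4355
k=5 load: inc=1.435547, refl=1.435547·-1.000000=-1.4355; V=0.000000+1.435547+-1.435547=0.0000
k=6 src: inc=-1.435547, refl=-1.435547·-0.875000=1.2561; V=1.435547+-1.435547+1.256104=1.2561
k=7 load: inc=1.256104, refl=1.256104·-1.000000=-1.2561; V=0.000000+1.256104+-1.256104=0.0000
k=8 src: inc=-1.256104, refl=-1.256104·-0.875000=1.0991; V=1.256104+-1.256104+1.099091=1.0991

0 0 source 1.8750
1 5 load 0.0000
2 10 source 1.6406
3 15 load 0.0000
4 20 source 1.4355
5 25 load 0.0000
6 30 source 1.2561
7 35 load 0.0000
8 40 source 1.0991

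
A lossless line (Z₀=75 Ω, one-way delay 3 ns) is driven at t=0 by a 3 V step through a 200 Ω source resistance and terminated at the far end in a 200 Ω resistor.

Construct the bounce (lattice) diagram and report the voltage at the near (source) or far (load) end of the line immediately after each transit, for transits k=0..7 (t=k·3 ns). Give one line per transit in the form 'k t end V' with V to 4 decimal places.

0 0 source 0.8182
1 3 load 1.1901
2 6 source 1.3591
3 9 load 1.4360
4 12 source 1.4709
5 15 load 1.4868
6 18 source 1.4940
7 21 load 1.4973

Γ_L=0.454545, Γ_S=0.454545; launch V₁=3·75/275=0.818182
k=0 src: V=0.8182
k=1 load: inc=0.818182, refl=0.818182·0.454545=0.3719; V=0.000000+0.818182+0.371901=1.1901
k=2 src: inc=0.371901, refl=0.371901·0.454545=0.1690; V=0.818182+0.371901+0.169046=1.3591
k=3 load: inc=0.169046, refl=0.169046·0.454545=0.0768; V=1.190083+0.169046+0.076839=1.4360
k=4 src: inc=0.076839, refl=0.076839·0.454545=0.0349; V=1.359128+0.076839+0.034927=1.4709
k=5 load: inc=0.034927, refl=0.034927·0.454545=0.0159; V=1.435967+0.034927+0.015876=1.4868
k=6 src: inc=0.015876, refl=0.015876·0.454545=0.0072; V=1.470894+0.015876+0.007216=1.4940
k=7 load: inc=0.007216, refl=0.007216·0.454545=0.0033; V=1.486770+0.007216+0.003280=1.4973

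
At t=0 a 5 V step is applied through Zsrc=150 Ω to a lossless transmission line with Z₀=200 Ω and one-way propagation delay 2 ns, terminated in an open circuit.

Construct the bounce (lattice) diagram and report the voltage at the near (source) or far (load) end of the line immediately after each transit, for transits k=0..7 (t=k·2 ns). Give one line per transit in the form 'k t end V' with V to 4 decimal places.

Γ_L=1.000000, Γ_S=-0.142857; launch V₁=5·200/350=2.857143
k=0 src: V=2.8571
k=1 load: inc=2.857143, refl=2.857143·1.000000=2.8571; V=0.000000+2.857143+2.857143=5.7143
k=2 src: inc=2.857143, refl=2.857143·-0.142857=-0.4082; V=2.857143+2.857143+-0.408163=5.3061
k=3 load: inc=-0.408163, refl=-0.408163·1.000000=-0.4082; V=5.714286+-0.408163+-0.408163=4.8980
k=4 src: inc=-0.408163, refl=-0.408163·-0.142857=0.0583; V=5.306122+-0.408163+0.058309=4.9563
k=5 load: inc=0.058309, refl=0.058309·1.000000=0.0583; V=4.897959+0.058309+0.058309=5.0146
k=6 src: inc=0.058309, refl=0.058309·-0.142857=-0.0083; V=4.956268+0.058309+-0.008330=5.0062
k=7 load: inc=-0.008330, refl=-0.008330·1.000000=-0.0083; V=5.014577+-0.008330+-0.008330=4.9979

0 0 source 2.8571
1 2 load 5.7143
2 4 source 5.3061
3 6 load 4.8980
4 8 source 4.9563
5 10 load 5.0146
6 12 source 5.0062
7 14 load 4.9979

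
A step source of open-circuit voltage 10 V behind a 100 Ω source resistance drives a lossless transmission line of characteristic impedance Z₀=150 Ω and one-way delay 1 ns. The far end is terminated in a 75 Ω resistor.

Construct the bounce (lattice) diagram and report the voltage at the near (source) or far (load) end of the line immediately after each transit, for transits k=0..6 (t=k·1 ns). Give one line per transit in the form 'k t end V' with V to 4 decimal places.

0 0 source 6.0000
1 1 load 4.0000
2 2 source 4.4000
3 3 load 4.2667
4 4 source 4.2933
5 5 load 4.2844
6 6 source 4.2862

Γ_L=-0.333333, Γ_S=-0.200000; launch V₁=10·150/250=6.000000
k=0 src: V=6.0000
k=1 load: inc=6.000000, refl=6.000000·-0.333333=-2.0000; V=0.000000+6.000000+-2.000000=4.0000
k=2 src: inc=-2.000000, refl=-2.000000·-0.200000=0.4000; V=6.000000+-2.000000+0.400000=4.4000
k=3 load: inc=0.400000, refl=0.400000·-0.333333=-0.1333; V=4.000000+0.400000+-0.133333=4.2667
k=4 src: inc=-0.133333, refl=-0.133333·-0.200000=0.0267; V=4.400000+-0.133333+0.026667=4.2933
k=5 load: inc=0.026667, refl=0.026667·-0.333333=-0.0089; V=4.266667+0.026667+-0.008889=4.2844
k=6 src: inc=-0.008889, refl=-0.008889·-0.200000=0.0018; V=4.293333+-0.008889+0.001778=4.2862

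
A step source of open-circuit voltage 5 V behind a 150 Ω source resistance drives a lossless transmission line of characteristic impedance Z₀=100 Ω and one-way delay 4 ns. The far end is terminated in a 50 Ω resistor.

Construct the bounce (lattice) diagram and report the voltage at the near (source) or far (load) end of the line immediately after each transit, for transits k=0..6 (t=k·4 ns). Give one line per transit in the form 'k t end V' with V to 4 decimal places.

Γ_L=-0.333333, Γ_S=0.200000; launch V₁=5·100/250=2.000000
k=0 src: V=2.0000
k=1 load: inc=2.000000, refl=2.000000·-0.333333=-0.6667; V=0.000000+2.000000+-0.666667=1.3333
k=2 src: inc=-0.666667, refl=-0.666667·0.200000=-0.1333; V=2.000000+-0.666667+-0.133333=1.2000
k=3 load: inc=-0.133333, refl=-0.133333·-0.333333=0.0444; V=1.333333+-0.133333+0.044444=1.2444
k=4 src: inc=0.044444, refl=0.044444·0.200000=0.0089; V=1.200000+0.044444+0.008889=1.2533
k=5 load: inc=0.008889, refl=0.008889·-0.333333=-0.0030; V=1.244444+0.008889+-0.002963=1.2504
k=6 src: inc=-0.002963, refl=-0.002963·0.200000=-0.0006; V=1.253333+-0.002963+-0.000593=1.2498

0 0 source 2.0000
1 4 load 1.3333
2 8 source 1.2000
3 12 load 1.2444
4 16 source 1.2533
5 20 load 1.2504
6 24 source 1.2498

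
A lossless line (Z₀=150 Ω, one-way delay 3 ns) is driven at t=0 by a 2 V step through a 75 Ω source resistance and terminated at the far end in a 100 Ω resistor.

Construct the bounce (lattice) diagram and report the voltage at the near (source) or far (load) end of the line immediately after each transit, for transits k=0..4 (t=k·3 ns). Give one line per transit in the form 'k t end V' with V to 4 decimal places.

Γ_L=-0.200000, Γ_S=-0.333333; launch V₁=2·150/225=1.333333
k=0 src: V=1.3333
k=1 load: inc=1.333333, refl=1.333333·-0.200000=-0.2667; V=0.000000+1.333333+-0.266667=1.0667
k=2 src: inc=-0.266667, refl=-0.266667·-0.333333=0.0889; V=1.333333+-0.266667+0.088889=1.1556
k=3 load: inc=0.088889, refl=0.088889·-0.200000=-0.0178; V=1.066667+0.088889+-0.017778=1.1378
k=4 src: inc=-0.017778, refl=-0.017778·-0.333333=0.0059; V=1.155556+-0.017778+0.005926=1.1437

0 0 source 1.3333
1 3 load 1.0667
2 6 source 1.1556
3 9 load 1.1378
4 12 source 1.1437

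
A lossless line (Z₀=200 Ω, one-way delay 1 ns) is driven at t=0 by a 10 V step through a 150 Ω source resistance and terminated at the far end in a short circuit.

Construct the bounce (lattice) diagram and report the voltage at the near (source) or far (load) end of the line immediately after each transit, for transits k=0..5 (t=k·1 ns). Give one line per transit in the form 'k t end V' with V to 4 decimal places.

Γ_L=-1.000000, Γ_S=-0.142857; launch V₁=10·200/350=5.714286
k=0 src: V=5.7143
k=1 load: inc=5.714286, refl=5.714286·-1.000000=-5.7143; V=0.000000+5.714286+-5.714286=0.0000
k=2 src: inc=-5.714286, refl=-5.714286·-0.142857=0.8163; V=5.714286+-5.714286+0.816327=0.8163
k=3 load: inc=0.816327, refl=0.816327·-1.000000=-0.8163; V=0.000000+0.816327+-0.816327=0.0000
k=4 src: inc=-0.816327, refl=-0.816327·-0.142857=0.1166; V=0.816327+-0.816327+0.116618=0.1166
k=5 load: inc=0.116618, refl=0.116618·-1.000000=-0.1166; V=0.000000+0.116618+-0.116618=0.0000

0 0 source 5.7143
1 1 load 0.0000
2 2 source 0.8163
3 3 load 0.0000
4 4 source 0.1166
5 5 load 0.0000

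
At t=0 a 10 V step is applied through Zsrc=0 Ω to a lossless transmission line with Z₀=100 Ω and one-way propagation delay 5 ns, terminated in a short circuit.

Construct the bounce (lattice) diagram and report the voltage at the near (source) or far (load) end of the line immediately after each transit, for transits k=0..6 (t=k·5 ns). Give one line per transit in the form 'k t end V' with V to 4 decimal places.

0 0 source 10.0000
1 5 load 0.0000
2 10 source 10.0000
3 15 load 0.0000
4 20 source 10.0000
5 25 load 0.0000
6 30 source 10.0000

Γ_L=-1.000000, Γ_S=-1.000000; launch V₁=10·100/100=10.000000
k=0 src: V=10.0000
k=1 load: inc=10.000000, refl=10.000000·-1.000000=-10.0000; V=0.000000+10.000000+-10.000000=0.0000
k=2 src: inc=-10.000000, refl=-10.000000·-1.000000=10.0000; V=10.000000+-10.000000+10.000000=10.0000
k=3 load: inc=10.000000, refl=10.000000·-1.000000=-10.0000; V=0.000000+10.000000+-10.000000=0.0000
k=4 src: inc=-10.000000, refl=-10.000000·-1.000000=10.0000; V=10.000000+-10.000000+10.000000=10.0000
k=5 load: inc=10.000000, refl=10.000000·-1.000000=-10.0000; V=0.000000+10.000000+-10.000000=0.0000
k=6 src: inc=-10.000000, refl=-10.000000·-1.000000=10.0000; V=10.000000+-10.000000+10.000000=10.0000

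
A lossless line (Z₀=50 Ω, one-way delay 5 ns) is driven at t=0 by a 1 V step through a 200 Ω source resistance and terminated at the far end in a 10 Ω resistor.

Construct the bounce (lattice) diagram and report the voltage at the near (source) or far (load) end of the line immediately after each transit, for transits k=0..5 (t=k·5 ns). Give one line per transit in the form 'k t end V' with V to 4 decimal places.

0 0 source 0.2000
1 5 load 0.0667
2 10 source -0.0133
3 15 load 0.0400
4 20 source 0.0720
5 25 load 0.0507

Γ_L=-0.666667, Γ_S=0.600000; launch V₁=1·50/250=0.200000
k=0 src: V=0.2000
k=1 load: inc=0.200000, refl=0.200000·-0.666667=-0.1333; V=0.000000+0.200000+-0.133333=0.0667
k=2 src: inc=-0.133333, refl=-0.133333·0.600000=-0.0800; V=0.200000+-0.133333+-0.080000=-0.0133
k=3 load: inc=-0.080000, refl=-0.080000·-0.666667=0.0533; V=0.066667+-0.080000+0.053333=0.0400
k=4 src: inc=0.053333, refl=0.053333·0.600000=0.0320; V=-0.013333+0.053333+0.032000=0.0720
k=5 load: inc=0.032000, refl=0.032000·-0.666667=-0.0213; V=0.040000+0.032000+-0.021333=0.0507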